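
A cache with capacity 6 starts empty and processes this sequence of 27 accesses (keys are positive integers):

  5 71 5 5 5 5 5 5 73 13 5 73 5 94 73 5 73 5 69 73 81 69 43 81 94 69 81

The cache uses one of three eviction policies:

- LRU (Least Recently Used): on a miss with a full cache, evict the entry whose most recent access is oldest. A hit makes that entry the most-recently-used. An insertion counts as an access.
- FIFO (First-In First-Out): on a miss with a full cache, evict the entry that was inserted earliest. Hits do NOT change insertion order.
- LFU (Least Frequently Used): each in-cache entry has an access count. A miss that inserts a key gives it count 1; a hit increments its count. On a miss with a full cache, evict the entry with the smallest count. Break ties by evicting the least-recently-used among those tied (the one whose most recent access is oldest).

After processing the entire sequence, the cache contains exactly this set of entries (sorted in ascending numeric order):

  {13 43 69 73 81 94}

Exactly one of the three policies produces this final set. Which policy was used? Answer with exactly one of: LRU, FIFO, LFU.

Simulating under each policy and comparing final sets:
  LRU: final set = {5 43 69 73 81 94} -> differs
  FIFO: final set = {13 43 69 73 81 94} -> MATCHES target
  LFU: final set = {5 43 69 73 81 94} -> differs
Only FIFO produces the target set.

Answer: FIFO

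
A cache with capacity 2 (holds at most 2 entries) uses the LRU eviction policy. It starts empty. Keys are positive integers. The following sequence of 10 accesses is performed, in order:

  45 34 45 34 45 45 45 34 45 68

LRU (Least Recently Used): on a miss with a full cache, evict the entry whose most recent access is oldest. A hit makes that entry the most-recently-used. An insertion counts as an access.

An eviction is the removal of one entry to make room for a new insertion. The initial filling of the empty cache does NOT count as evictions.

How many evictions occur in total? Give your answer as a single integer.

LRU simulation (capacity=2):
  1. access 45: MISS. Cache (LRU->MRU): [45]
  2. access 34: MISS. Cache (LRU->MRU): [45 34]
  3. access 45: HIT. Cache (LRU->MRU): [34 45]
  4. access 34: HIT. Cache (LRU->MRU): [45 34]
  5. access 45: HIT. Cache (LRU->MRU): [34 45]
  6. access 45: HIT. Cache (LRU->MRU): [34 45]
  7. access 45: HIT. Cache (LRU->MRU): [34 45]
  8. access 34: HIT. Cache (LRU->MRU): [45 34]
  9. access 45: HIT. Cache (LRU->MRU): [34 45]
  10. access 68: MISS, evict 34. Cache (LRU->MRU): [45 68]
Total: 7 hits, 3 misses, 1 evictions

Answer: 1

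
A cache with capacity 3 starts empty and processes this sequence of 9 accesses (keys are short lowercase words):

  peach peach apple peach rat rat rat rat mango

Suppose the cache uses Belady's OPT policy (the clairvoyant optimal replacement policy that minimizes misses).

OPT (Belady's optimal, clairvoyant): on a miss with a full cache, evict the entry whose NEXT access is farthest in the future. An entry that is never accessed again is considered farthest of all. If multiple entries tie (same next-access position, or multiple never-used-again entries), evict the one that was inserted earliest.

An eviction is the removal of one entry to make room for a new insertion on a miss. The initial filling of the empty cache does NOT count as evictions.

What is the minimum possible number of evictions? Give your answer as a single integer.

Answer: 1

Derivation:
OPT (Belady) simulation (capacity=3):
  1. access peach: MISS. Cache: [peach]
  2. access peach: HIT. Next use of peach: step 4. Cache: [peach]
  3. access apple: MISS. Cache: [peach apple]
  4. access peach: HIT. Next use of peach: never. Cache: [peach apple]
  5. access rat: MISS. Cache: [peach apple rat]
  6. access rat: HIT. Next use of rat: step 7. Cache: [peach apple rat]
  7. access rat: HIT. Next use of rat: step 8. Cache: [peach apple rat]
  8. access rat: HIT. Next use of rat: never. Cache: [peach apple rat]
  9. access mango: MISS, evict peach (next use: never). Cache: [apple rat mango]
Total: 5 hits, 4 misses, 1 evictions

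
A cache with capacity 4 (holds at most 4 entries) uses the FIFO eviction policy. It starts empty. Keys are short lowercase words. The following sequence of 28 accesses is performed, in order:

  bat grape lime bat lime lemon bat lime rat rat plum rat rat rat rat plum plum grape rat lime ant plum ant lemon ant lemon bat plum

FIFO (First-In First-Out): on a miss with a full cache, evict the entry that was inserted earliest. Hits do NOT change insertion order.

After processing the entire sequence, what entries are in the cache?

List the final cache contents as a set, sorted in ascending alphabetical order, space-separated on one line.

Answer: ant bat lemon plum

Derivation:
FIFO simulation (capacity=4):
  1. access bat: MISS. Cache (old->new): [bat]
  2. access grape: MISS. Cache (old->new): [bat grape]
  3. access lime: MISS. Cache (old->new): [bat grape lime]
  4. access bat: HIT. Cache (old->new): [bat grape lime]
  5. access lime: HIT. Cache (old->new): [bat grape lime]
  6. access lemon: MISS. Cache (old->new): [bat grape lime lemon]
  7. access bat: HIT. Cache (old->new): [bat grape lime lemon]
  8. access lime: HIT. Cache (old->new): [bat grape lime lemon]
  9. access rat: MISS, evict bat. Cache (old->new): [grape lime lemon rat]
  10. access rat: HIT. Cache (old->new): [grape lime lemon rat]
  11. access plum: MISS, evict grape. Cache (old->new): [lime lemon rat plum]
  12. access rat: HIT. Cache (old->new): [lime lemon rat plum]
  13. access rat: HIT. Cache (old->new): [lime lemon rat plum]
  14. access rat: HIT. Cache (old->new): [lime lemon rat plum]
  15. access rat: HIT. Cache (old->new): [lime lemon rat plum]
  16. access plum: HIT. Cache (old->new): [lime lemon rat plum]
  17. access plum: HIT. Cache (old->new): [lime lemon rat plum]
  18. access grape: MISS, evict lime. Cache (old->new): [lemon rat plum grape]
  19. access rat: HIT. Cache (old->new): [lemon rat plum grape]
  20. access lime: MISS, evict lemon. Cache (old->new): [rat plum grape lime]
  21. access ant: MISS, evict rat. Cache (old->new): [plum grape lime ant]
  22. access plum: HIT. Cache (old->new): [plum grape lime ant]
  23. access ant: HIT. Cache (old->new): [plum grape lime ant]
  24. access lemon: MISS, evict plum. Cache (old->new): [grape lime ant lemon]
  25. access ant: HIT. Cache (old->new): [grape lime ant lemon]
  26. access lemon: HIT. Cache (old->new): [grape lime ant lemon]
  27. access bat: MISS, evict grape. Cache (old->new): [lime ant lemon bat]
  28. access plum: MISS, evict lime. Cache (old->new): [ant lemon bat plum]
Total: 16 hits, 12 misses, 8 evictions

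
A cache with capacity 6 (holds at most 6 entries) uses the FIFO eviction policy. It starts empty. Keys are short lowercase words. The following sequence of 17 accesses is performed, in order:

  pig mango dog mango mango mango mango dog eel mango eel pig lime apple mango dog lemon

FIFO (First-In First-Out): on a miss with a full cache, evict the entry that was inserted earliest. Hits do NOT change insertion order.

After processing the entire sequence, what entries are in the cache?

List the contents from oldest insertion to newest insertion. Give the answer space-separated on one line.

FIFO simulation (capacity=6):
  1. access pig: MISS. Cache (old->new): [pig]
  2. access mango: MISS. Cache (old->new): [pig mango]
  3. access dog: MISS. Cache (old->new): [pig mango dog]
  4. access mango: HIT. Cache (old->new): [pig mango dog]
  5. access mango: HIT. Cache (old->new): [pig mango dog]
  6. access mango: HIT. Cache (old->new): [pig mango dog]
  7. access mango: HIT. Cache (old->new): [pig mango dog]
  8. access dog: HIT. Cache (old->new): [pig mango dog]
  9. access eel: MISS. Cache (old->new): [pig mango dog eel]
  10. access mango: HIT. Cache (old->new): [pig mango dog eel]
  11. access eel: HIT. Cache (old->new): [pig mango dog eel]
  12. access pig: HIT. Cache (old->new): [pig mango dog eel]
  13. access lime: MISS. Cache (old->new): [pig mango dog eel lime]
  14. access apple: MISS. Cache (old->new): [pig mango dog eel lime apple]
  15. access mango: HIT. Cache (old->new): [pig mango dog eel lime apple]
  16. access dog: HIT. Cache (old->new): [pig mango dog eel lime apple]
  17. access lemon: MISS, evict pig. Cache (old->new): [mango dog eel lime apple lemon]
Total: 10 hits, 7 misses, 1 evictions

Answer: mango dog eel lime apple lemon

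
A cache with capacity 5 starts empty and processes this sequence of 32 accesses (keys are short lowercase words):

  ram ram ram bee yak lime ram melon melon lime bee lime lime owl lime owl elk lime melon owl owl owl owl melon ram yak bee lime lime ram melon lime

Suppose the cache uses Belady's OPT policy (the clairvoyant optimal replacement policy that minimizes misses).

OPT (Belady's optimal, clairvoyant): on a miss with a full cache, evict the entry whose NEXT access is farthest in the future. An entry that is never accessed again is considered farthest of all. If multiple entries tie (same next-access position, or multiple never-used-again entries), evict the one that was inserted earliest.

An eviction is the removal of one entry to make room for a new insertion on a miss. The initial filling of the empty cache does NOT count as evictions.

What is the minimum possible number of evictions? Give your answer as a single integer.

Answer: 4

Derivation:
OPT (Belady) simulation (capacity=5):
  1. access ram: MISS. Cache: [ram]
  2. access ram: HIT. Next use of ram: step 3. Cache: [ram]
  3. access ram: HIT. Next use of ram: step 7. Cache: [ram]
  4. access bee: MISS. Cache: [ram bee]
  5. access yak: MISS. Cache: [ram bee yak]
  6. access lime: MISS. Cache: [ram bee yak lime]
  7. access ram: HIT. Next use of ram: step 25. Cache: [ram bee yak lime]
  8. access melon: MISS. Cache: [ram bee yak lime melon]
  9. access melon: HIT. Next use of melon: step 19. Cache: [ram bee yak lime melon]
  10. access lime: HIT. Next use of lime: step 12. Cache: [ram bee yak lime melon]
  11. access bee: HIT. Next use of bee: step 27. Cache: [ram bee yak lime melon]
  12. access lime: HIT. Next use of lime: step 13. Cache: [ram bee yak lime melon]
  13. access lime: HIT. Next use of lime: step 15. Cache: [ram bee yak lime melon]
  14. access owl: MISS, evict bee (next use: step 27). Cache: [ram yak lime melon owl]
  15. access lime: HIT. Next use of lime: step 18. Cache: [ram yak lime melon owl]
  16. access owl: HIT. Next use of owl: step 20. Cache: [ram yak lime melon owl]
  17. access elk: MISS, evict yak (next use: step 26). Cache: [ram lime melon owl elk]
  18. access lime: HIT. Next use of lime: step 28. Cache: [ram lime melon owl elk]
  19. access melon: HIT. Next use of melon: step 24. Cache: [ram lime melon owl elk]
  20. access owl: HIT. Next use of owl: step 21. Cache: [ram lime melon owl elk]
  21. access owl: HIT. Next use of owl: step 22. Cache: [ram lime melon owl elk]
  22. access owl: HIT. Next use of owl: step 23. Cache: [ram lime melon owl elk]
  23. access owl: HIT. Next use of owl: never. Cache: [ram lime melon owl elk]
  24. access melon: HIT. Next use of melon: step 31. Cache: [ram lime melon owl elk]
  25. access ram: HIT. Next use of ram: step 30. Cache: [ram lime melon owl elk]
  26. access yak: MISS, evict owl (next use: never). Cache: [ram lime melon elk yak]
  27. access bee: MISS, evict elk (next use: never). Cache: [ram lime melon yak bee]
  28. access lime: HIT. Next use of lime: step 29. Cache: [ram lime melon yak bee]
  29. access lime: HIT. Next use of lime: step 32. Cache: [ram lime melon yak bee]
  30. access ram: HIT. Next use of ram: never. Cache: [ram lime melon yak bee]
  31. access melon: HIT. Next use of melon: never. Cache: [ram lime melon yak bee]
  32. access lime: HIT. Next use of lime: never. Cache: [ram lime melon yak bee]
Total: 23 hits, 9 misses, 4 evictions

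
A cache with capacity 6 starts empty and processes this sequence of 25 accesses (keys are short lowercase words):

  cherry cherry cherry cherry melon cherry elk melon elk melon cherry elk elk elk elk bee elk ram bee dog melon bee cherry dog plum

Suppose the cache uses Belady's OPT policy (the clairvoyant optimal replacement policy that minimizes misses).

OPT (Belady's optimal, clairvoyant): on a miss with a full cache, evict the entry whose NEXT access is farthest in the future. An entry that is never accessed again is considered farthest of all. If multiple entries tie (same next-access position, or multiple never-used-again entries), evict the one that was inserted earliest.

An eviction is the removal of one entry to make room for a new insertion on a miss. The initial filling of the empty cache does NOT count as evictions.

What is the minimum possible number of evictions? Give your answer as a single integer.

Answer: 1

Derivation:
OPT (Belady) simulation (capacity=6):
  1. access cherry: MISS. Cache: [cherry]
  2. access cherry: HIT. Next use of cherry: step 3. Cache: [cherry]
  3. access cherry: HIT. Next use of cherry: step 4. Cache: [cherry]
  4. access cherry: HIT. Next use of cherry: step 6. Cache: [cherry]
  5. access melon: MISS. Cache: [cherry melon]
  6. access cherry: HIT. Next use of cherry: step 11. Cache: [cherry melon]
  7. access elk: MISS. Cache: [cherry melon elk]
  8. access melon: HIT. Next use of melon: step 10. Cache: [cherry melon elk]
  9. access elk: HIT. Next use of elk: step 12. Cache: [cherry melon elk]
  10. access melon: HIT. Next use of melon: step 21. Cache: [cherry melon elk]
  11. access cherry: HIT. Next use of cherry: step 23. Cache: [cherry melon elk]
  12. access elk: HIT. Next use of elk: step 13. Cache: [cherry melon elk]
  13. access elk: HIT. Next use of elk: step 14. Cache: [cherry melon elk]
  14. access elk: HIT. Next use of elk: step 15. Cache: [cherry melon elk]
  15. access elk: HIT. Next use of elk: step 17. Cache: [cherry melon elk]
  16. access bee: MISS. Cache: [cherry melon elk bee]
  17. access elk: HIT. Next use of elk: never. Cache: [cherry melon elk bee]
  18. access ram: MISS. Cache: [cherry melon elk bee ram]
  19. access bee: HIT. Next use of bee: step 22. Cache: [cherry melon elk bee ram]
  20. access dog: MISS. Cache: [cherry melon elk bee ram dog]
  21. access melon: HIT. Next use of melon: never. Cache: [cherry melon elk bee ram dog]
  22. access bee: HIT. Next use of bee: never. Cache: [cherry melon elk bee ram dog]
  23. access cherry: HIT. Next use of cherry: never. Cache: [cherry melon elk bee ram dog]
  24. access dog: HIT. Next use of dog: never. Cache: [cherry melon elk bee ram dog]
  25. access plum: MISS, evict cherry (next use: never). Cache: [melon elk bee ram dog plum]
Total: 18 hits, 7 misses, 1 evictions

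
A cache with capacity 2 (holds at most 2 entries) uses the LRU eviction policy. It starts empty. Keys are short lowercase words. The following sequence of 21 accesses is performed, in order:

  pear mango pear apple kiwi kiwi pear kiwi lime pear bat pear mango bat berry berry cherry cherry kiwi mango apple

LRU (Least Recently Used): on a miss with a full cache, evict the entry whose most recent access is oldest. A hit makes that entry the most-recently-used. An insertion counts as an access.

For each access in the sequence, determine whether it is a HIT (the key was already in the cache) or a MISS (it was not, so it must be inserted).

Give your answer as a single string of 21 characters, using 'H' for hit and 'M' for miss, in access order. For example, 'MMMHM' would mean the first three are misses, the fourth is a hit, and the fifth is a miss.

LRU simulation (capacity=2):
  1. access pear: MISS. Cache (LRU->MRU): [pear]
  2. access mango: MISS. Cache (LRU->MRU): [pear mango]
  3. access pear: HIT. Cache (LRU->MRU): [mango pear]
  4. access apple: MISS, evict mango. Cache (LRU->MRU): [pear apple]
  5. access kiwi: MISS, evict pear. Cache (LRU->MRU): [apple kiwi]
  6. access kiwi: HIT. Cache (LRU->MRU): [apple kiwi]
  7. access pear: MISS, evict apple. Cache (LRU->MRU): [kiwi pear]
  8. access kiwi: HIT. Cache (LRU->MRU): [pear kiwi]
  9. access lime: MISS, evict pear. Cache (LRU->MRU): [kiwi lime]
  10. access pear: MISS, evict kiwi. Cache (LRU->MRU): [lime pear]
  11. access bat: MISS, evict lime. Cache (LRU->MRU): [pear bat]
  12. access pear: HIT. Cache (LRU->MRU): [bat pear]
  13. access mango: MISS, evict bat. Cache (LRU->MRU): [pear mango]
  14. access bat: MISS, evict pear. Cache (LRU->MRU): [mango bat]
  15. access berry: MISS, evict mango. Cache (LRU->MRU): [bat berry]
  16. access berry: HIT. Cache (LRU->MRU): [bat berry]
  17. access cherry: MISS, evict bat. Cache (LRU->MRU): [berry cherry]
  18. access cherry: HIT. Cache (LRU->MRU): [berry cherry]
  19. access kiwi: MISS, evict berry. Cache (LRU->MRU): [cherry kiwi]
  20. access mango: MISS, evict cherry. Cache (LRU->MRU): [kiwi mango]
  21. access apple: MISS, evict kiwi. Cache (LRU->MRU): [mango apple]
Total: 6 hits, 15 misses, 13 evictions

Answer: MMHMMHMHMMMHMMMHMHMMM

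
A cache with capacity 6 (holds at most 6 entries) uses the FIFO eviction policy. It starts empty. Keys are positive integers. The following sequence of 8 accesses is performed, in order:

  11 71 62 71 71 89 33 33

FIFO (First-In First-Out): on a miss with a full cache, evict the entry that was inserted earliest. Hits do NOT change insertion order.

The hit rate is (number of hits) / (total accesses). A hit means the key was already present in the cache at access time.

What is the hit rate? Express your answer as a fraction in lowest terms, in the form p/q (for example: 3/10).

Answer: 3/8

Derivation:
FIFO simulation (capacity=6):
  1. access 11: MISS. Cache (old->new): [11]
  2. access 71: MISS. Cache (old->new): [11 71]
  3. access 62: MISS. Cache (old->new): [11 71 62]
  4. access 71: HIT. Cache (old->new): [11 71 62]
  5. access 71: HIT. Cache (old->new): [11 71 62]
  6. access 89: MISS. Cache (old->new): [11 71 62 89]
  7. access 33: MISS. Cache (old->new): [11 71 62 89 33]
  8. access 33: HIT. Cache (old->new): [11 71 62 89 33]
Total: 3 hits, 5 misses, 0 evictions

Hit rate = 3/8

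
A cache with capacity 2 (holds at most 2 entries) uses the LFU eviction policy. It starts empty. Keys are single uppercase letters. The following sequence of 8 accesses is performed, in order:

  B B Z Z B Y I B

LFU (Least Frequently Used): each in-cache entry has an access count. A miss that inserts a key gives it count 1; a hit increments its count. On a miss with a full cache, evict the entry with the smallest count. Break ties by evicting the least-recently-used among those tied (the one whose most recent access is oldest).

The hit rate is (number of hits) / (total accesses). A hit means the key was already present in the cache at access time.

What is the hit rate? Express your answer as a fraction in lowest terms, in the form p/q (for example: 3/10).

Answer: 1/2

Derivation:
LFU simulation (capacity=2):
  1. access B: MISS. Cache: [B(c=1)]
  2. access B: HIT, count now 2. Cache: [B(c=2)]
  3. access Z: MISS. Cache: [Z(c=1) B(c=2)]
  4. access Z: HIT, count now 2. Cache: [B(c=2) Z(c=2)]
  5. access B: HIT, count now 3. Cache: [Z(c=2) B(c=3)]
  6. access Y: MISS, evict Z(c=2). Cache: [Y(c=1) B(c=3)]
  7. access I: MISS, evict Y(c=1). Cache: [I(c=1) B(c=3)]
  8. access B: HIT, count now 4. Cache: [I(c=1) B(c=4)]
Total: 4 hits, 4 misses, 2 evictions

Hit rate = 4/8 = 1/2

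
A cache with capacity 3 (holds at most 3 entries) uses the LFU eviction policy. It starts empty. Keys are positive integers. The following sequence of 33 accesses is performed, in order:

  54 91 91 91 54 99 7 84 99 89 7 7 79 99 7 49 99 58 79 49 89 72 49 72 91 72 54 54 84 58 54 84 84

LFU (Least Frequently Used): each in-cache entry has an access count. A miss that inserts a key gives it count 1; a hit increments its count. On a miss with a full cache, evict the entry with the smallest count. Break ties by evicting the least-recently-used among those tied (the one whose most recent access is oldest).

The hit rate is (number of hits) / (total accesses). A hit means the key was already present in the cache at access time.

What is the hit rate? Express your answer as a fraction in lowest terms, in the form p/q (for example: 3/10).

Answer: 3/11

Derivation:
LFU simulation (capacity=3):
  1. access 54: MISS. Cache: [54(c=1)]
  2. access 91: MISS. Cache: [54(c=1) 91(c=1)]
  3. access 91: HIT, count now 2. Cache: [54(c=1) 91(c=2)]
  4. access 91: HIT, count now 3. Cache: [54(c=1) 91(c=3)]
  5. access 54: HIT, count now 2. Cache: [54(c=2) 91(c=3)]
  6. access 99: MISS. Cache: [99(c=1) 54(c=2) 91(c=3)]
  7. access 7: MISS, evict 99(c=1). Cache: [7(c=1) 54(c=2) 91(c=3)]
  8. access 84: MISS, evict 7(c=1). Cache: [84(c=1) 54(c=2) 91(c=3)]
  9. access 99: MISS, evict 84(c=1). Cache: [99(c=1) 54(c=2) 91(c=3)]
  10. access 89: MISS, evict 99(c=1). Cache: [89(c=1) 54(c=2) 91(c=3)]
  11. access 7: MISS, evict 89(c=1). Cache: [7(c=1) 54(c=2) 91(c=3)]
  12. access 7: HIT, count now 2. Cache: [54(c=2) 7(c=2) 91(c=3)]
  13. access 79: MISS, evict 54(c=2). Cache: [79(c=1) 7(c=2) 91(c=3)]
  14. access 99: MISS, evict 79(c=1). Cache: [99(c=1) 7(c=2) 91(c=3)]
  15. access 7: HIT, count now 3. Cache: [99(c=1) 91(c=3) 7(c=3)]
  16. access 49: MISS, evict 99(c=1). Cache: [49(c=1) 91(c=3) 7(c=3)]
  17. access 99: MISS, evict 49(c=1). Cache: [99(c=1) 91(c=3) 7(c=3)]
  18. access 58: MISS, evict 99(c=1). Cache: [58(c=1) 91(c=3) 7(c=3)]
  19. access 79: MISS, evict 58(c=1). Cache: [79(c=1) 91(c=3) 7(c=3)]
  20. access 49: MISS, evict 79(c=1). Cache: [49(c=1) 91(c=3) 7(c=3)]
  21. access 89: MISS, evict 49(c=1). Cache: [89(c=1) 91(c=3) 7(c=3)]
  22. access 72: MISS, evict 89(c=1). Cache: [72(c=1) 91(c=3) 7(c=3)]
  23. access 49: MISS, evict 72(c=1). Cache: [49(c=1) 91(c=3) 7(c=3)]
  24. access 72: MISS, evict 49(c=1). Cache: [72(c=1) 91(c=3) 7(c=3)]
  25. access 91: HIT, count now 4. Cache: [72(c=1) 7(c=3) 91(c=4)]
  26. access 72: HIT, count now 2. Cache: [72(c=2) 7(c=3) 91(c=4)]
  27. access 54: MISS, evict 72(c=2). Cache: [54(c=1) 7(c=3) 91(c=4)]
  28. access 54: HIT, count now 2. Cache: [54(c=2) 7(c=3) 91(c=4)]
  29. access 84: MISS, evict 54(c=2). Cache: [84(c=1) 7(c=3) 91(c=4)]
  30. access 58: MISS, evict 84(c=1). Cache: [58(c=1) 7(c=3) 91(c=4)]
  31. access 54: MISS, evict 58(c=1). Cache: [54(c=1) 7(c=3) 91(c=4)]
  32. access 84: MISS, evict 54(c=1). Cache: [84(c=1) 7(c=3) 91(c=4)]
  33. access 84: HIT, count now 2. Cache: [84(c=2) 7(c=3) 91(c=4)]
Total: 9 hits, 24 misses, 21 evictions

Hit rate = 9/33 = 3/11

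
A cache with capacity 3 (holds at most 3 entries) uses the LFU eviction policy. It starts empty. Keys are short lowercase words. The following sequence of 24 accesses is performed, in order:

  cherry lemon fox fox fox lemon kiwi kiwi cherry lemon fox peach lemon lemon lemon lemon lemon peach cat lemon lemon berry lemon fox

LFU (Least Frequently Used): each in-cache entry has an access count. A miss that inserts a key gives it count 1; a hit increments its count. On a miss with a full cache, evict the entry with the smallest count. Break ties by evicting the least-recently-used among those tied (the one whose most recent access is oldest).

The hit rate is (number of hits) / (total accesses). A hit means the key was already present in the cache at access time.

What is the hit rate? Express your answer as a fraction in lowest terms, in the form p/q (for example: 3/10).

Answer: 13/24

Derivation:
LFU simulation (capacity=3):
  1. access cherry: MISS. Cache: [cherry(c=1)]
  2. access lemon: MISS. Cache: [cherry(c=1) lemon(c=1)]
  3. access fox: MISS. Cache: [cherry(c=1) lemon(c=1) fox(c=1)]
  4. access fox: HIT, count now 2. Cache: [cherry(c=1) lemon(c=1) fox(c=2)]
  5. access fox: HIT, count now 3. Cache: [cherry(c=1) lemon(c=1) fox(c=3)]
  6. access lemon: HIT, count now 2. Cache: [cherry(c=1) lemon(c=2) fox(c=3)]
  7. access kiwi: MISS, evict cherry(c=1). Cache: [kiwi(c=1) lemon(c=2) fox(c=3)]
  8. access kiwi: HIT, count now 2. Cache: [lemon(c=2) kiwi(c=2) fox(c=3)]
  9. access cherry: MISS, evict lemon(c=2). Cache: [cherry(c=1) kiwi(c=2) fox(c=3)]
  10. access lemon: MISS, evict cherry(c=1). Cache: [lemon(c=1) kiwi(c=2) fox(c=3)]
  11. access fox: HIT, count now 4. Cache: [lemon(c=1) kiwi(c=2) fox(c=4)]
  12. access peach: MISS, evict lemon(c=1). Cache: [peach(c=1) kiwi(c=2) fox(c=4)]
  13. access lemon: MISS, evict peach(c=1). Cache: [lemon(c=1) kiwi(c=2) fox(c=4)]
  14. access lemon: HIT, count now 2. Cache: [kiwi(c=2) lemon(c=2) fox(c=4)]
  15. access lemon: HIT, count now 3. Cache: [kiwi(c=2) lemon(c=3) fox(c=4)]
  16. access lemon: HIT, count now 4. Cache: [kiwi(c=2) fox(c=4) lemon(c=4)]
  17. access lemon: HIT, count now 5. Cache: [kiwi(c=2) fox(c=4) lemon(c=5)]
  18. access peach: MISS, evict kiwi(c=2). Cache: [peach(c=1) fox(c=4) lemon(c=5)]
  19. access cat: MISS, evict peach(c=1). Cache: [cat(c=1) fox(c=4) lemon(c=5)]
  20. access lemon: HIT, count now 6. Cache: [cat(c=1) fox(c=4) lemon(c=6)]
  21. access lemon: HIT, count now 7. Cache: [cat(c=1) fox(c=4) lemon(c=7)]
  22. access berry: MISS, evict cat(c=1). Cache: [berry(c=1) fox(c=4) lemon(c=7)]
  23. access lemon: HIT, count now 8. Cache: [berry(c=1) fox(c=4) lemon(c=8)]
  24. access fox: HIT, count now 5. Cache: [berry(c=1) fox(c=5) lemon(c=8)]
Total: 13 hits, 11 misses, 8 evictions

Hit rate = 13/24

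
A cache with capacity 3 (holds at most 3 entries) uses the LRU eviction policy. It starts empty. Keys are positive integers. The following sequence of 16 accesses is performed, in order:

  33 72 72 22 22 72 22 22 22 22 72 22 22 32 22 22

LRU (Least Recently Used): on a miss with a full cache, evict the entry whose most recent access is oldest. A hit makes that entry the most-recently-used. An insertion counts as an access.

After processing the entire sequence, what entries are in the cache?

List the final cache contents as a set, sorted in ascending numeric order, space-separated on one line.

Answer: 22 32 72

Derivation:
LRU simulation (capacity=3):
  1. access 33: MISS. Cache (LRU->MRU): [33]
  2. access 72: MISS. Cache (LRU->MRU): [33 72]
  3. access 72: HIT. Cache (LRU->MRU): [33 72]
  4. access 22: MISS. Cache (LRU->MRU): [33 72 22]
  5. access 22: HIT. Cache (LRU->MRU): [33 72 22]
  6. access 72: HIT. Cache (LRU->MRU): [33 22 72]
  7. access 22: HIT. Cache (LRU->MRU): [33 72 22]
  8. access 22: HIT. Cache (LRU->MRU): [33 72 22]
  9. access 22: HIT. Cache (LRU->MRU): [33 72 22]
  10. access 22: HIT. Cache (LRU->MRU): [33 72 22]
  11. access 72: HIT. Cache (LRU->MRU): [33 22 72]
  12. access 22: HIT. Cache (LRU->MRU): [33 72 22]
  13. access 22: HIT. Cache (LRU->MRU): [33 72 22]
  14. access 32: MISS, evict 33. Cache (LRU->MRU): [72 22 32]
  15. access 22: HIT. Cache (LRU->MRU): [72 32 22]
  16. access 22: HIT. Cache (LRU->MRU): [72 32 22]
Total: 12 hits, 4 misses, 1 evictions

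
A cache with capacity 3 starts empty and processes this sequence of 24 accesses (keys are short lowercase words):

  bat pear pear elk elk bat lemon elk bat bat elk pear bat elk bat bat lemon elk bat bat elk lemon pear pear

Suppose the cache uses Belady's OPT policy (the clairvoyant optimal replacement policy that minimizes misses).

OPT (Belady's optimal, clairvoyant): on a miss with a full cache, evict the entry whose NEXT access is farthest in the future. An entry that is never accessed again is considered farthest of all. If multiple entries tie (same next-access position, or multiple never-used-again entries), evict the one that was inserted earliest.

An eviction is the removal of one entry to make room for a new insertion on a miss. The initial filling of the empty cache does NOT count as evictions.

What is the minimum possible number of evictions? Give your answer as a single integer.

OPT (Belady) simulation (capacity=3):
  1. access bat: MISS. Cache: [bat]
  2. access pear: MISS. Cache: [bat pear]
  3. access pear: HIT. Next use of pear: step 12. Cache: [bat pear]
  4. access elk: MISS. Cache: [bat pear elk]
  5. access elk: HIT. Next use of elk: step 8. Cache: [bat pear elk]
  6. access bat: HIT. Next use of bat: step 9. Cache: [bat pear elk]
  7. access lemon: MISS, evict pear (next use: step 12). Cache: [bat elk lemon]
  8. access elk: HIT. Next use of elk: step 11. Cache: [bat elk lemon]
  9. access bat: HIT. Next use of bat: step 10. Cache: [bat elk lemon]
  10. access bat: HIT. Next use of bat: step 13. Cache: [bat elk lemon]
  11. access elk: HIT. Next use of elk: step 14. Cache: [bat elk lemon]
  12. access pear: MISS, evict lemon (next use: step 17). Cache: [bat elk pear]
  13. access bat: HIT. Next use of bat: step 15. Cache: [bat elk pear]
  14. access elk: HIT. Next use of elk: step 18. Cache: [bat elk pear]
  15. access bat: HIT. Next use of bat: step 16. Cache: [bat elk pear]
  16. access bat: HIT. Next use of bat: step 19. Cache: [bat elk pear]
  17. access lemon: MISS, evict pear (next use: step 23). Cache: [bat elk lemon]
  18. access elk: HIT. Next use of elk: step 21. Cache: [bat elk lemon]
  19. access bat: HIT. Next use of bat: step 20. Cache: [bat elk lemon]
  20. access bat: HIT. Next use of bat: never. Cache: [bat elk lemon]
  21. access elk: HIT. Next use of elk: never. Cache: [bat elk lemon]
  22. access lemon: HIT. Next use of lemon: never. Cache: [bat elk lemon]
  23. access pear: MISS, evict bat (next use: never). Cache: [elk lemon pear]
  24. access pear: HIT. Next use of pear: never. Cache: [elk lemon pear]
Total: 17 hits, 7 misses, 4 evictions

Answer: 4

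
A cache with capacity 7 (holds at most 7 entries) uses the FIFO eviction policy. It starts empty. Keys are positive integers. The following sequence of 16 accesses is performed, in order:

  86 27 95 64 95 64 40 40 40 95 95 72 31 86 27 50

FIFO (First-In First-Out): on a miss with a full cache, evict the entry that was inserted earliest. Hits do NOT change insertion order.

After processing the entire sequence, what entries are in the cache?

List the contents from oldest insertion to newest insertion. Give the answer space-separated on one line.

Answer: 27 95 64 40 72 31 50

Derivation:
FIFO simulation (capacity=7):
  1. access 86: MISS. Cache (old->new): [86]
  2. access 27: MISS. Cache (old->new): [86 27]
  3. access 95: MISS. Cache (old->new): [86 27 95]
  4. access 64: MISS. Cache (old->new): [86 27 95 64]
  5. access 95: HIT. Cache (old->new): [86 27 95 64]
  6. access 64: HIT. Cache (old->new): [86 27 95 64]
  7. access 40: MISS. Cache (old->new): [86 27 95 64 40]
  8. access 40: HIT. Cache (old->new): [86 27 95 64 40]
  9. access 40: HIT. Cache (old->new): [86 27 95 64 40]
  10. access 95: HIT. Cache (old->new): [86 27 95 64 40]
  11. access 95: HIT. Cache (old->new): [86 27 95 64 40]
  12. access 72: MISS. Cache (old->new): [86 27 95 64 40 72]
  13. access 31: MISS. Cache (old->new): [86 27 95 64 40 72 31]
  14. access 86: HIT. Cache (old->new): [86 27 95 64 40 72 31]
  15. access 27: HIT. Cache (old->new): [86 27 95 64 40 72 31]
  16. access 50: MISS, evict 86. Cache (old->new): [27 95 64 40 72 31 50]
Total: 8 hits, 8 misses, 1 evictions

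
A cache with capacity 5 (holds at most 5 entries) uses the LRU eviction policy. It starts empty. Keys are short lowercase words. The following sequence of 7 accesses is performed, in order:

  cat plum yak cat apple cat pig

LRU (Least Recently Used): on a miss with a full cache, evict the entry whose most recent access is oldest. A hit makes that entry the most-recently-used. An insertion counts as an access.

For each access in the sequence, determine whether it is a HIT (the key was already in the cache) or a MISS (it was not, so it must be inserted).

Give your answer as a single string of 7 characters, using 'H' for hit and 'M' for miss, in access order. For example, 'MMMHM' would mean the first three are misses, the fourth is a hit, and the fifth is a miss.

Answer: MMMHMHM

Derivation:
LRU simulation (capacity=5):
  1. access cat: MISS. Cache (LRU->MRU): [cat]
  2. access plum: MISS. Cache (LRU->MRU): [cat plum]
  3. access yak: MISS. Cache (LRU->MRU): [cat plum yak]
  4. access cat: HIT. Cache (LRU->MRU): [plum yak cat]
  5. access apple: MISS. Cache (LRU->MRU): [plum yak cat apple]
  6. access cat: HIT. Cache (LRU->MRU): [plum yak apple cat]
  7. access pig: MISS. Cache (LRU->MRU): [plum yak apple cat pig]
Total: 2 hits, 5 misses, 0 evictions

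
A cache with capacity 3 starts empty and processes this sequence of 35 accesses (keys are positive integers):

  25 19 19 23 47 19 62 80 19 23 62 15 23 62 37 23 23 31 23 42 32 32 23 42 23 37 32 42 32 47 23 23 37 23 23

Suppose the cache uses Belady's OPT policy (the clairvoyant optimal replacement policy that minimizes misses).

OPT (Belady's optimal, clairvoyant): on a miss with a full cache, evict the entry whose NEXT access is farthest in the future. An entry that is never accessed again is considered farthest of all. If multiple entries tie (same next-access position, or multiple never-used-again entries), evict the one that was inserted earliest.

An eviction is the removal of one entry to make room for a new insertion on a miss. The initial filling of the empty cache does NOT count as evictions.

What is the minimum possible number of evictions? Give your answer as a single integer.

Answer: 12

Derivation:
OPT (Belady) simulation (capacity=3):
  1. access 25: MISS. Cache: [25]
  2. access 19: MISS. Cache: [25 19]
  3. access 19: HIT. Next use of 19: step 6. Cache: [25 19]
  4. access 23: MISS. Cache: [25 19 23]
  5. access 47: MISS, evict 25 (next use: never). Cache: [19 23 47]
  6. access 19: HIT. Next use of 19: step 9. Cache: [19 23 47]
  7. access 62: MISS, evict 47 (next use: step 30). Cache: [19 23 62]
  8. access 80: MISS, evict 62 (next use: step 11). Cache: [19 23 80]
  9. access 19: HIT. Next use of 19: never. Cache: [19 23 80]
  10. access 23: HIT. Next use of 23: step 13. Cache: [19 23 80]
  11. access 62: MISS, evict 19 (next use: never). Cache: [23 80 62]
  12. access 15: MISS, evict 80 (next use: never). Cache: [23 62 15]
  13. access 23: HIT. Next use of 23: step 16. Cache: [23 62 15]
  14. access 62: HIT. Next use of 62: never. Cache: [23 62 15]
  15. access 37: MISS, evict 62 (next use: never). Cache: [23 15 37]
  16. access 23: HIT. Next use of 23: step 17. Cache: [23 15 37]
  17. access 23: HIT. Next use of 23: step 19. Cache: [23 15 37]
  18. access 31: MISS, evict 15 (next use: never). Cache: [23 37 31]
  19. access 23: HIT. Next use of 23: step 23. Cache: [23 37 31]
  20. access 42: MISS, evict 31 (next use: never). Cache: [23 37 42]
  21. access 32: MISS, evict 37 (next use: step 26). Cache: [23 42 32]
  22. access 32: HIT. Next use of 32: step 27. Cache: [23 42 32]
  23. access 23: HIT. Next use of 23: step 25. Cache: [23 42 32]
  24. access 42: HIT. Next use of 42: step 28. Cache: [23 42 32]
  25. access 23: HIT. Next use of 23: step 31. Cache: [23 42 32]
  26. access 37: MISS, evict 23 (next use: step 31). Cache: [42 32 37]
  27. access 32: HIT. Next use of 32: step 29. Cache: [42 32 37]
  28. access 42: HIT. Next use of 42: never. Cache: [42 32 37]
  29. access 32: HIT. Next use of 32: never. Cache: [42 32 37]
  30. access 47: MISS, evict 42 (next use: never). Cache: [32 37 47]
  31. access 23: MISS, evict 32 (next use: never). Cache: [37 47 23]
  32. access 23: HIT. Next use of 23: step 34. Cache: [37 47 23]
  33. access 37: HIT. Next use of 37: never. Cache: [37 47 23]
  34. access 23: HIT. Next use of 23: step 35. Cache: [37 47 23]
  35. access 23: HIT. Next use of 23: never. Cache: [37 47 23]
Total: 20 hits, 15 misses, 12 evictions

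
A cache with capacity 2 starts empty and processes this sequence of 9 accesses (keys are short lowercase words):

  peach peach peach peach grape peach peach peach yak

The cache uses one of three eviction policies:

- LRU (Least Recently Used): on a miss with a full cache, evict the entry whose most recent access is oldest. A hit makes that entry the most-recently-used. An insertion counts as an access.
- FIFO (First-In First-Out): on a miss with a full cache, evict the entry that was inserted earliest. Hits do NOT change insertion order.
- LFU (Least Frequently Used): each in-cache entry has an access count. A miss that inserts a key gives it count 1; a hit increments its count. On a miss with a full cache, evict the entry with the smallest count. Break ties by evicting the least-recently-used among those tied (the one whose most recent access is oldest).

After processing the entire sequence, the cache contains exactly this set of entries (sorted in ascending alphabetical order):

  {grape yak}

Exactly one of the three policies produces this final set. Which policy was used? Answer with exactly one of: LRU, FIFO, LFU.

Answer: FIFO

Derivation:
Simulating under each policy and comparing final sets:
  LRU: final set = {peach yak} -> differs
  FIFO: final set = {grape yak} -> MATCHES target
  LFU: final set = {peach yak} -> differs
Only FIFO produces the target set.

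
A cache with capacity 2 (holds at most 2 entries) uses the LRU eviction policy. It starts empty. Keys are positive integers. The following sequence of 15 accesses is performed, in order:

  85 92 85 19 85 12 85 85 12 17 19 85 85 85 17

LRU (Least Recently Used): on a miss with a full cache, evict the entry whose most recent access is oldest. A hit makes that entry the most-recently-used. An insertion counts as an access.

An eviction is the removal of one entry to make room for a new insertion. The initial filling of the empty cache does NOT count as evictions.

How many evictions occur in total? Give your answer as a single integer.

Answer: 6

Derivation:
LRU simulation (capacity=2):
  1. access 85: MISS. Cache (LRU->MRU): [85]
  2. access 92: MISS. Cache (LRU->MRU): [85 92]
  3. access 85: HIT. Cache (LRU->MRU): [92 85]
  4. access 19: MISS, evict 92. Cache (LRU->MRU): [85 19]
  5. access 85: HIT. Cache (LRU->MRU): [19 85]
  6. access 12: MISS, evict 19. Cache (LRU->MRU): [85 12]
  7. access 85: HIT. Cache (LRU->MRU): [12 85]
  8. access 85: HIT. Cache (LRU->MRU): [12 85]
  9. access 12: HIT. Cache (LRU->MRU): [85 12]
  10. access 17: MISS, evict 85. Cache (LRU->MRU): [12 17]
  11. access 19: MISS, evict 12. Cache (LRU->MRU): [17 19]
  12. access 85: MISS, evict 17. Cache (LRU->MRU): [19 85]
  13. access 85: HIT. Cache (LRU->MRU): [19 85]
  14. access 85: HIT. Cache (LRU->MRU): [19 85]
  15. access 17: MISS, evict 19. Cache (LRU->MRU): [85 17]
Total: 7 hits, 8 misses, 6 evictions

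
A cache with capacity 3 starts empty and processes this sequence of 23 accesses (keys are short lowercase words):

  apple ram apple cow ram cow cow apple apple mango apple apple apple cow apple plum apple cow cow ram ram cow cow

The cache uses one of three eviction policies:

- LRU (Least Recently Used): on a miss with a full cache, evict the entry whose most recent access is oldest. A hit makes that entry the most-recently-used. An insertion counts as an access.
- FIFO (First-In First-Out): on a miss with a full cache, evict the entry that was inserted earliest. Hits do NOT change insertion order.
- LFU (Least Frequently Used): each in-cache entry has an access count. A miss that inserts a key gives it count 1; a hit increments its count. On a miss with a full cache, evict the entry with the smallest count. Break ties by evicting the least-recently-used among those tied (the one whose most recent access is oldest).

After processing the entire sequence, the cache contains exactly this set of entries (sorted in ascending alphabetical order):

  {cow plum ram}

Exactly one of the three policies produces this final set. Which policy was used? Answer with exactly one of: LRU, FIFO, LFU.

Simulating under each policy and comparing final sets:
  LRU: final set = {apple cow ram} -> differs
  FIFO: final set = {cow plum ram} -> MATCHES target
  LFU: final set = {apple cow ram} -> differs
Only FIFO produces the target set.

Answer: FIFO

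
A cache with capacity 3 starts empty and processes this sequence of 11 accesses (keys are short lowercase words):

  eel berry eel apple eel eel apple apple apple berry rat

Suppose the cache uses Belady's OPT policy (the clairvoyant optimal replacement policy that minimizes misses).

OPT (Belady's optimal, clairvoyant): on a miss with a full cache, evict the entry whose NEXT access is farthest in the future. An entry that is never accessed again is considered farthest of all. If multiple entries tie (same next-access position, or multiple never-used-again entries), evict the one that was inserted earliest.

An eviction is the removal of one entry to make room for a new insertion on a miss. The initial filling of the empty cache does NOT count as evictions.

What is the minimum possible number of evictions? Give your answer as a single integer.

OPT (Belady) simulation (capacity=3):
  1. access eel: MISS. Cache: [eel]
  2. access berry: MISS. Cache: [eel berry]
  3. access eel: HIT. Next use of eel: step 5. Cache: [eel berry]
  4. access apple: MISS. Cache: [eel berry apple]
  5. access eel: HIT. Next use of eel: step 6. Cache: [eel berry apple]
  6. access eel: HIT. Next use of eel: never. Cache: [eel berry apple]
  7. access apple: HIT. Next use of apple: step 8. Cache: [eel berry apple]
  8. access apple: HIT. Next use of apple: step 9. Cache: [eel berry apple]
  9. access apple: HIT. Next use of apple: never. Cache: [eel berry apple]
  10. access berry: HIT. Next use of berry: never. Cache: [eel berry apple]
  11. access rat: MISS, evict eel (next use: never). Cache: [berry apple rat]
Total: 7 hits, 4 misses, 1 evictions

Answer: 1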